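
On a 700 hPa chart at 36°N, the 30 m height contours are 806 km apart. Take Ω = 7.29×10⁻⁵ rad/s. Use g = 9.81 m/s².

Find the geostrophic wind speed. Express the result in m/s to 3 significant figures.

Coriolis parameter at 36°N:
f = 2Ω sin φ = 2 × 7.29×10⁻⁵ × sin 36° = 8.57×10⁻⁵ s⁻¹
Height gradient: |∂Z/∂n| = 30 m / 806000 m = 3.72×10⁻⁵
On a pressure surface, geostrophic balance gives V_g = (g/f)|∂Z/∂n|:
V_g = 9.81 × 3.72×10⁻⁵ / 8.57×10⁻⁵ = 4.26 m/s

4.26 m/s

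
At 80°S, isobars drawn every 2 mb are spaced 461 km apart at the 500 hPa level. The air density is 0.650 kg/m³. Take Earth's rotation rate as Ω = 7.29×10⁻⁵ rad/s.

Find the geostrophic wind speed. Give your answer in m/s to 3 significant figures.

4.65 m/s

Coriolis parameter at 80°S:
f = 2Ω sin φ = 2 × 7.29×10⁻⁵ × sin 80° = 1.44×10⁻⁴ s⁻¹
Pressure gradient: |∂P/∂n| = 200 Pa / 461000 m = 4.34×10⁻⁴ Pa/m
Geostrophic balance (pressure-gradient force = Coriolis force):
V_g = (1/(fρ)) |∂P/∂n| = 4.34×10⁻⁴ / (1.44×10⁻⁴ × 0.650) = 4.65 m/s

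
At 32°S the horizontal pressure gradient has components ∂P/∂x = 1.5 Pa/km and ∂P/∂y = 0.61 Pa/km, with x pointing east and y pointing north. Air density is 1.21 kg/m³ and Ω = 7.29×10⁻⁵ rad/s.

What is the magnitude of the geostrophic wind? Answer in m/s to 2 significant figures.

17 m/s

Coriolis parameter at 32°S:
f = 2Ω sin φ = 2 × 7.29×10⁻⁵ × sin 32° = 7.73×10⁻⁵ s⁻¹
In the Southern Hemisphere f is negative: f = −7.73×10⁻⁵ s⁻¹.
Component geostrophic relations (x east, y north):
u_g = −(1/(fρ)) ∂P/∂y,  v_g = (1/(fρ)) ∂P/∂x
u_g = −(0.61×10⁻³)/(−7.73×10⁻⁵ × 1.21) = 6.52 m/s;  v_g = (1.5×10⁻³)/(−7.73×10⁻⁵ × 1.21) = −16.0 m/s
|V_g| = √(u_g² + v_g²) = 17.3 m/s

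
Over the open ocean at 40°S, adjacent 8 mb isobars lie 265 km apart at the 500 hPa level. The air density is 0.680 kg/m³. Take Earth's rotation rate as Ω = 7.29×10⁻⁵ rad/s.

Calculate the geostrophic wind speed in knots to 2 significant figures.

92 knots

Coriolis parameter at 40°S:
f = 2Ω sin φ = 2 × 7.29×10⁻⁵ × sin 40° = 9.37×10⁻⁵ s⁻¹
Pressure gradient: |∂P/∂n| = 800 Pa / 265000 m = 3.02×10⁻³ Pa/m
Geostrophic balance (pressure-gradient force = Coriolis force):
V_g = (1/(fρ)) |∂P/∂n| = 3.02×10⁻³ / (9.37×10⁻⁵ × 0.680) = 47.4 m/s
Converting: 47.4 m/s × 1.944 = 92 knots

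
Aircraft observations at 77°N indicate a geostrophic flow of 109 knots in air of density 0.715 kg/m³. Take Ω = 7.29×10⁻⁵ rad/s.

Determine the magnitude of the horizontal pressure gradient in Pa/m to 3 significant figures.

Coriolis parameter at 77°N:
f = 2Ω sin φ = 2 × 7.29×10⁻⁵ × sin 77° = 1.42×10⁻⁴ s⁻¹
Wind speed in SI: 109 knots = 56.1 m/s
Geostrophic balance rearranged: |∂P/∂n| = f ρ V_g
|∂P/∂n| = 1.42×10⁻⁴ × 0.715 × 56.1 = 5.70×10⁻³ Pa/m

5.70×10⁻³ Pa/m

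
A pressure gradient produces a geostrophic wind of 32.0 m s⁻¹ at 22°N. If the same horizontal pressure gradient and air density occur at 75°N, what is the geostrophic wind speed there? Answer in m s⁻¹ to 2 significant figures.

With the same pressure gradient and density, V_g ∝ 1/f ∝ 1/sin φ.
V₂ = V₁ · sin φ₁ / sin φ₂ = 32.0 × sin 22° / sin 75°
V₂ = 32.0 × 0.3746/0.9659 = 12 m s⁻¹

12 m s⁻¹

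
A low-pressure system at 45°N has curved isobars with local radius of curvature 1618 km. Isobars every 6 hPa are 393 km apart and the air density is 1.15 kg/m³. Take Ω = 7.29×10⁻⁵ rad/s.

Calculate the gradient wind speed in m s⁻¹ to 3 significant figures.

Coriolis parameter at 45°N:
f = 2Ω sin φ = 2 × 7.29×10⁻⁵ × sin 45° = 1.03×10⁻⁴ s⁻¹
Pressure gradient: |∂P/∂n| = 600 Pa / 393000 m = 1.53×10⁻³ Pa/m
Geostrophic speed: V_g = |∂P/∂n|/(fρ) = 1.53×10⁻³/(1.03×10⁻⁴ × 1.15) = 12.9 m/s
Around a low, centrifugal force acts outward with Coriolis, so pressure-gradient force balances both:
(1/ρ)|∂P/∂n| = fV + V²/R  →  V² + fR·V − fR·V_g = 0
With fR = 1.03×10⁻⁴ × 1618×10³ m = 167 m/s:
V = [−fR + √((fR)² + 4 fR V_g)]/2 = [−167 + √(167² + 4×167×12.9)]/2 = 12 m/s
Subgeostrophic (V < V_g = 12.9 m/s), as expected around a low.

12.0 m s⁻¹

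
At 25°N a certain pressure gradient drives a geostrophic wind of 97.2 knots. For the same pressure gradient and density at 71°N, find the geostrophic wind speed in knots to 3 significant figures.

43.4 knots

With the same pressure gradient and density, V_g ∝ 1/f ∝ 1/sin φ.
V₂ = V₁ · sin φ₁ / sin φ₂ = 97.2 × sin 25° / sin 71°
V₂ = 97.2 × 0.4226/0.9455 = 43.4 knots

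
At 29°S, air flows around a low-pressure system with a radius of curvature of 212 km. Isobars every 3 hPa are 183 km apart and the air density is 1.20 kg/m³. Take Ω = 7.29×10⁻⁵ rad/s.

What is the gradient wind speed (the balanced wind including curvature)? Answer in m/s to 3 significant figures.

Coriolis parameter at 29°S:
f = 2Ω sin φ = 2 × 7.29×10⁻⁵ × sin 29° = 7.07×10⁻⁵ s⁻¹
Pressure gradient: |∂P/∂n| = 300 Pa / 183000 m = 1.64×10⁻³ Pa/m
Geostrophic speed: V_g = |∂P/∂n|/(fρ) = 1.64×10⁻³/(7.07×10⁻⁵ × 1.20) = 19.3 m/s
Around a low, centrifugal force acts outward with Coriolis, so pressure-gradient force balances both:
(1/ρ)|∂P/∂n| = fV + V²/R  →  V² + fR·V − fR·V_g = 0
With fR = 7.07×10⁻⁵ × 212×10³ m = 15.0 m/s:
V = [−fR + √((fR)² + 4 fR V_g)]/2 = [−15.0 + √(15.0² + 4×15.0×19.3)]/2 = 11.1 m/s
Subgeostrophic (V < V_g = 19.3 m/s), as expected around a low.

11.1 m/s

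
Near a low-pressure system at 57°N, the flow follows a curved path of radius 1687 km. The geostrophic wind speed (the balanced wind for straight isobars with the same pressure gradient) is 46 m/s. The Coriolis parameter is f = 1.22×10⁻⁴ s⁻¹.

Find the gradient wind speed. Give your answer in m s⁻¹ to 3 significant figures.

Around a low, centrifugal force acts outward with Coriolis, so pressure-gradient force balances both:
(1/ρ)|∂P/∂n| = fV + V²/R  →  V² + fR·V − fR·V_g = 0
With fR = 1.22×10⁻⁴ × 1687×10³ m = 206 m/s:
V = [−fR + √((fR)² + 4 fR V_g)]/2 = [−206 + √(206² + 4×206×46)]/2 = 38.7 m/s
Subgeostrophic (V < V_g = 46 m/s), as expected around a low.

38.7 m s⁻¹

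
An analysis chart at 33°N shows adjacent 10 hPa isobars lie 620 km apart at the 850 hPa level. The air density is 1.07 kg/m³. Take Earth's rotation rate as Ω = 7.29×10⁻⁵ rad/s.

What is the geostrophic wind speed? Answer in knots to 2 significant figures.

Coriolis parameter at 33°N:
f = 2Ω sin φ = 2 × 7.29×10⁻⁵ × sin 33° = 7.94×10⁻⁵ s⁻¹
Pressure gradient: |∂P/∂n| = 1000 Pa / 620000 m = 1.61×10⁻³ Pa/m
Geostrophic balance (pressure-gradient force = Coriolis force):
V_g = (1/(fρ)) |∂P/∂n| = 1.61×10⁻³ / (7.94×10⁻⁵ × 1.07) = 19.0 m/s
Converting: 19.0 m/s × 1.944 = 37 knots

37 knots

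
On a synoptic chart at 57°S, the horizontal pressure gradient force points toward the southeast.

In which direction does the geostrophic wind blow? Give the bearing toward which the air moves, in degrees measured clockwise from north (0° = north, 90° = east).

045°

The pressure-gradient force points toward the southeast (bearing 135°).
Geostrophic balance: in the Southern Hemisphere the Coriolis force deflects motion to the left, so the geostrophic wind blows 90° to the left of the pressure-gradient force (low pressure on the right).
Rotating 135° by 90° counterclockwise gives 045° — the wind blows toward the northeast.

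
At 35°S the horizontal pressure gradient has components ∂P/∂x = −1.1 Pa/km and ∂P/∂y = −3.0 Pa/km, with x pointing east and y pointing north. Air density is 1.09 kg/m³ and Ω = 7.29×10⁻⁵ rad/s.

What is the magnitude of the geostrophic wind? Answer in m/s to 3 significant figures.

Coriolis parameter at 35°S:
f = 2Ω sin φ = 2 × 7.29×10⁻⁵ × sin 35° = 8.36×10⁻⁵ s⁻¹
In the Southern Hemisphere f is negative: f = −8.36×10⁻⁵ s⁻¹.
Component geostrophic relations (x east, y north):
u_g = −(1/(fρ)) ∂P/∂y,  v_g = (1/(fρ)) ∂P/∂x
u_g = −(−3.0×10⁻³)/(−8.36×10⁻⁵ × 1.09) = −32.9 m/s;  v_g = (−1.1×10⁻³)/(−8.36×10⁻⁵ × 1.09) = 12.1 m/s
|V_g| = √(u_g² + v_g²) = 35.1 m/s

35.1 m/s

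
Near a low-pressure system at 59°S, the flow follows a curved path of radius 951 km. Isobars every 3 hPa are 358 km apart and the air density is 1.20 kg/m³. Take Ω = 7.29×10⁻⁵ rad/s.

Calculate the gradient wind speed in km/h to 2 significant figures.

19 km/h

Coriolis parameter at 59°S:
f = 2Ω sin φ = 2 × 7.29×10⁻⁵ × sin 59° = 1.25×10⁻⁴ s⁻¹
Pressure gradient: |∂P/∂n| = 300 Pa / 358000 m = 8.38×10⁻⁴ Pa/m
Geostrophic speed: V_g = |∂P/∂n|/(fρ) = 8.38×10⁻⁴/(1.25×10⁻⁴ × 1.20) = 5.59 m/s
Around a low, centrifugal force acts outward with Coriolis, so pressure-gradient force balances both:
(1/ρ)|∂P/∂n| = fV + V²/R  →  V² + fR·V − fR·V_g = 0
With fR = 1.25×10⁻⁴ × 951×10³ m = 119 m/s:
V = [−fR + √((fR)² + 4 fR V_g)]/2 = [−119 + √(119² + 4×119×5.59)]/2 = 5.35 m/s
Subgeostrophic (V < V_g = 5.59 m/s), as expected around a low.
Converting: 5.35 m/s × 3.6 = 19 km/h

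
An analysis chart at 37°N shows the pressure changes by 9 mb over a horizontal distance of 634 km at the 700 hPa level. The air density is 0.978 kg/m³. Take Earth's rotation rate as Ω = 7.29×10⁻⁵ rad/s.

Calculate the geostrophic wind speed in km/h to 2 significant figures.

Coriolis parameter at 37°N:
f = 2Ω sin φ = 2 × 7.29×10⁻⁵ × sin 37° = 8.77×10⁻⁵ s⁻¹
Pressure gradient: |∂P/∂n| = 900 Pa / 634000 m = 1.42×10⁻³ Pa/m
Geostrophic balance (pressure-gradient force = Coriolis force):
V_g = (1/(fρ)) |∂P/∂n| = 1.42×10⁻³ / (8.77×10⁻⁵ × 0.978) = 16.5 m/s
Converting: 16.5 m/s × 3.6 = 60 km/h

60 km/h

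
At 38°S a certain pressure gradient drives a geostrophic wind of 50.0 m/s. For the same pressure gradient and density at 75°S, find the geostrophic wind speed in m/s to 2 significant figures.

32 m/s

With the same pressure gradient and density, V_g ∝ 1/f ∝ 1/sin φ.
V₂ = V₁ · sin φ₁ / sin φ₂ = 50.0 × sin 38° / sin 75°
V₂ = 50.0 × 0.6157/0.9659 = 32 m/s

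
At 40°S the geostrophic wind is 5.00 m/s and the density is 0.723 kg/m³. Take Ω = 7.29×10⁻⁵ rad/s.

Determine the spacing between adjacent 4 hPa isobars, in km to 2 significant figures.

1200 km

Coriolis parameter at 40°S:
f = 2Ω sin φ = 2 × 7.29×10⁻⁵ × sin 40° = 9.37×10⁻⁵ s⁻¹
Geostrophic balance rearranged: |∂P/∂n| = f ρ V_g
|∂P/∂n| = 9.37×10⁻⁵ × 0.723 × 5.00 = 3.39×10⁻⁴ Pa/m
Isobar spacing: Δn = ΔP/|∂P/∂n| = 400 Pa / 3.39×10⁻⁴ Pa/m = 1180665 m ≈ 1200 km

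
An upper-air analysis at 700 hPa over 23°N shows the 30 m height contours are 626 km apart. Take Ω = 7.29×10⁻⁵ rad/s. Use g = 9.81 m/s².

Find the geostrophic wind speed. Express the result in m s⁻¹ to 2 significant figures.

Coriolis parameter at 23°N:
f = 2Ω sin φ = 2 × 7.29×10⁻⁵ × sin 23° = 5.70×10⁻⁵ s⁻¹
Height gradient: |∂Z/∂n| = 30 m / 626000 m = 4.79×10⁻⁵
On a pressure surface, geostrophic balance gives V_g = (g/f)|∂Z/∂n|:
V_g = 9.81 × 4.79×10⁻⁵ / 5.70×10⁻⁵ = 8.25 m/s

8.3 m s⁻¹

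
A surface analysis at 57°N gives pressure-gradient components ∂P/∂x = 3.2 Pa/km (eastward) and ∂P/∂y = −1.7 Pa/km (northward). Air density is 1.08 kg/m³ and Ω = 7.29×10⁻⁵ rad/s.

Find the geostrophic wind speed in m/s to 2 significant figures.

27 m/s

Coriolis parameter at 57°N:
f = 2Ω sin φ = 2 × 7.29×10⁻⁵ × sin 57° = 1.22×10⁻⁴ s⁻¹
Component geostrophic relations (x east, y north):
u_g = −(1/(fρ)) ∂P/∂y,  v_g = (1/(fρ)) ∂P/∂x
u_g = −(−1.7×10⁻³)/(1.22×10⁻⁴ × 1.08) = 12.9 m/s;  v_g = (3.2×10⁻³)/(1.22×10⁻⁴ × 1.08) = 24.2 m/s
|V_g| = √(u_g² + v_g²) = 27.4 m/s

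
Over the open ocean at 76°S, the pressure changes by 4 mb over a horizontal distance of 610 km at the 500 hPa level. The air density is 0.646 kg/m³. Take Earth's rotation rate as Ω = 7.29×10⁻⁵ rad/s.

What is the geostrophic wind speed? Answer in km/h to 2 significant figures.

26 km/h

Coriolis parameter at 76°S:
f = 2Ω sin φ = 2 × 7.29×10⁻⁵ × sin 76° = 1.41×10⁻⁴ s⁻¹
Pressure gradient: |∂P/∂n| = 400 Pa / 610000 m = 6.56×10⁻⁴ Pa/m
Geostrophic balance (pressure-gradient force = Coriolis force):
V_g = (1/(fρ)) |∂P/∂n| = 6.56×10⁻⁴ / (1.41×10⁻⁴ × 0.646) = 7.18 m/s
Converting: 7.18 m/s × 3.6 = 26 km/h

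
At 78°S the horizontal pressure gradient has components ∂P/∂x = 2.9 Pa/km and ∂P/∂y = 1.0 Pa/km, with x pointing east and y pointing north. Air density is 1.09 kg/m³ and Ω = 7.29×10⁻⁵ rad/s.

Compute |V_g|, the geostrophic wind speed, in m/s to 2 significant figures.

Coriolis parameter at 78°S:
f = 2Ω sin φ = 2 × 7.29×10⁻⁵ × sin 78° = 1.43×10⁻⁴ s⁻¹
In the Southern Hemisphere f is negative: f = −1.43×10⁻⁴ s⁻¹.
Component geostrophic relations (x east, y north):
u_g = −(1/(fρ)) ∂P/∂y,  v_g = (1/(fρ)) ∂P/∂x
u_g = −(1.0×10⁻³)/(−1.43×10⁻⁴ × 1.09) = 6.43 m/s;  v_g = (2.9×10⁻³)/(−1.43×10⁻⁴ × 1.09) = −18.7 m/s
|V_g| = √(u_g² + v_g²) = 19.7 m/s

20 m/s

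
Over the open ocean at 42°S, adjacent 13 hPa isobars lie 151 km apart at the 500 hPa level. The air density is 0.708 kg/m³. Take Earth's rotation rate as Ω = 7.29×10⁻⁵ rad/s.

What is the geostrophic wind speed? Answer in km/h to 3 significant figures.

Coriolis parameter at 42°S:
f = 2Ω sin φ = 2 × 7.29×10⁻⁵ × sin 42° = 9.76×10⁻⁵ s⁻¹
Pressure gradient: |∂P/∂n| = 1300 Pa / 151000 m = 8.61×10⁻³ Pa/m
Geostrophic balance (pressure-gradient force = Coriolis force):
V_g = (1/(fρ)) |∂P/∂n| = 8.61×10⁻³ / (9.76×10⁻⁵ × 0.708) = 125 m/s
Converting: 125 m/s × 3.6 = 449 km/h

449 km/h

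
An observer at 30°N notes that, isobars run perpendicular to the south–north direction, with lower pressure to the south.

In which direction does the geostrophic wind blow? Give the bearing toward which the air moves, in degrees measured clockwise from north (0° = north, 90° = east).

270°

The pressure-gradient force points toward the south (bearing 180°).
Geostrophic balance: in the Northern Hemisphere the Coriolis force deflects motion to the right, so the geostrophic wind blows 90° to the right of the pressure-gradient force (low pressure on the left).
Rotating 180° by 90° clockwise gives 270° — the wind blows toward the west.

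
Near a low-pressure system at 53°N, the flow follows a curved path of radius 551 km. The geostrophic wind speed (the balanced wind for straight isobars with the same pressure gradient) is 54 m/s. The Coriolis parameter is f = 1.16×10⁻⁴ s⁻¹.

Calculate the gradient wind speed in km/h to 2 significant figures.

Around a low, centrifugal force acts outward with Coriolis, so pressure-gradient force balances both:
(1/ρ)|∂P/∂n| = fV + V²/R  →  V² + fR·V − fR·V_g = 0
With fR = 1.16×10⁻⁴ × 551×10³ m = 63.9 m/s:
V = [−fR + √((fR)² + 4 fR V_g)]/2 = [−63.9 + √(63.9² + 4×63.9×54)]/2 = 34.9 m/s
Subgeostrophic (V < V_g = 54 m/s), as expected around a low.
Converting: 34.9 m/s × 3.6 = 130 km/h

130 km/h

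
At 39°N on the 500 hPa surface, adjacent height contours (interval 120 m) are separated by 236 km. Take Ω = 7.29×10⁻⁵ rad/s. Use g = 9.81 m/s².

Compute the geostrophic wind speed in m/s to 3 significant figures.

Coriolis parameter at 39°N:
f = 2Ω sin φ = 2 × 7.29×10⁻⁵ × sin 39° = 9.18×10⁻⁵ s⁻¹
Height gradient: |∂Z/∂n| = 120 m / 236000 m = 5.08×10⁻⁴
On a pressure surface, geostrophic balance gives V_g = (g/f)|∂Z/∂n|:
V_g = 9.81 × 5.08×10⁻⁴ / 9.18×10⁻⁵ = 54.4 m/s

54.4 m/s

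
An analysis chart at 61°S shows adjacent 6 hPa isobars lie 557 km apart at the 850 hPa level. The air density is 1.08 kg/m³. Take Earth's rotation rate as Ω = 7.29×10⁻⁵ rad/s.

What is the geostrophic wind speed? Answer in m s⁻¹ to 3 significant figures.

7.82 m s⁻¹

Coriolis parameter at 61°S:
f = 2Ω sin φ = 2 × 7.29×10⁻⁵ × sin 61° = 1.28×10⁻⁴ s⁻¹
Pressure gradient: |∂P/∂n| = 600 Pa / 557000 m = 1.08×10⁻³ Pa/m
Geostrophic balance (pressure-gradient force = Coriolis force):
V_g = (1/(fρ)) |∂P/∂n| = 1.08×10⁻³ / (1.28×10⁻⁴ × 1.08) = 7.82 m/s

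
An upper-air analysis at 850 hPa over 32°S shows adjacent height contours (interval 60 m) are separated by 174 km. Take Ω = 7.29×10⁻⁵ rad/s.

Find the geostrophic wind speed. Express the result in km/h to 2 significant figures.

Coriolis parameter at 32°S:
f = 2Ω sin φ = 2 × 7.29×10⁻⁵ × sin 32° = 7.73×10⁻⁵ s⁻¹
Height gradient: |∂Z/∂n| = 60 m / 174000 m = 3.45×10⁻⁴
On a pressure surface, geostrophic balance gives V_g = (g/f)|∂Z/∂n|:
V_g = 9.81 × 3.45×10⁻⁴ / 7.73×10⁻⁵ = 43.8 m/s
Converting: 43.8 m/s × 3.6 = 160 km/h

160 km/h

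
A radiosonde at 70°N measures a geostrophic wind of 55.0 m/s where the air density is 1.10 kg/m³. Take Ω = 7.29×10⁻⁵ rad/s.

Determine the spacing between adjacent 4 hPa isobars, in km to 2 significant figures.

Coriolis parameter at 70°N:
f = 2Ω sin φ = 2 × 7.29×10⁻⁵ × sin 70° = 1.37×10⁻⁴ s⁻¹
Geostrophic balance rearranged: |∂P/∂n| = f ρ V_g
|∂P/∂n| = 1.37×10⁻⁴ × 1.10 × 55.0 = 8.29×10⁻³ Pa/m
Isobar spacing: Δn = ΔP/|∂P/∂n| = 400 Pa / 8.29×10⁻³ Pa/m = 48257 m ≈ 48 km

48 km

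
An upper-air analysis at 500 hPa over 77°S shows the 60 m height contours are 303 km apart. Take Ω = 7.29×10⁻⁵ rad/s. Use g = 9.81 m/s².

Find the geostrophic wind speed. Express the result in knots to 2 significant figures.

27 knots

Coriolis parameter at 77°S:
f = 2Ω sin φ = 2 × 7.29×10⁻⁵ × sin 77° = 1.42×10⁻⁴ s⁻¹
Height gradient: |∂Z/∂n| = 60 m / 303000 m = 1.98×10⁻⁴
On a pressure surface, geostrophic balance gives V_g = (g/f)|∂Z/∂n|:
V_g = 9.81 × 1.98×10⁻⁴ / 1.42×10⁻⁴ = 13.7 m/s
Converting: 13.7 m/s × 1.944 = 27 knots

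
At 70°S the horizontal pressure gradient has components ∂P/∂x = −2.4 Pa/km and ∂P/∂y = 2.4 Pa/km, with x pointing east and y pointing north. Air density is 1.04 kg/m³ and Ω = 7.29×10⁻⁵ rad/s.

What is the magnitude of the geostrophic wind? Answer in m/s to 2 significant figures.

24 m/s

Coriolis parameter at 70°S:
f = 2Ω sin φ = 2 × 7.29×10⁻⁵ × sin 70° = 1.37×10⁻⁴ s⁻¹
In the Southern Hemisphere f is negative: f = −1.37×10⁻⁴ s⁻¹.
Component geostrophic relations (x east, y north):
u_g = −(1/(fρ)) ∂P/∂y,  v_g = (1/(fρ)) ∂P/∂x
u_g = −(2.4×10⁻³)/(−1.37×10⁻⁴ × 1.04) = 16.8 m/s;  v_g = (−2.4×10⁻³)/(−1.37×10⁻⁴ × 1.04) = 16.8 m/s
|V_g| = √(u_g² + v_g²) = 23.8 m/s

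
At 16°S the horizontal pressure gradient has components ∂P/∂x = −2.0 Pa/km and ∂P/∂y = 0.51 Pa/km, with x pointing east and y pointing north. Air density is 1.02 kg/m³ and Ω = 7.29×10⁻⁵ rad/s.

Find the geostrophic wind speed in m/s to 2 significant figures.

Coriolis parameter at 16°S:
f = 2Ω sin φ = 2 × 7.29×10⁻⁵ × sin 16° = 4.02×10⁻⁵ s⁻¹
In the Southern Hemisphere f is negative: f = −4.02×10⁻⁵ s⁻¹.
Component geostrophic relations (x east, y north):
u_g = −(1/(fρ)) ∂P/∂y,  v_g = (1/(fρ)) ∂P/∂x
u_g = −(0.51×10⁻³)/(−4.02×10⁻⁵ × 1.02) = 12.4 m/s;  v_g = (−2.0×10⁻³)/(−4.02×10⁻⁵ × 1.02) = 48.8 m/s
|V_g| = √(u_g² + v_g²) = 50.4 m/s

50 m/s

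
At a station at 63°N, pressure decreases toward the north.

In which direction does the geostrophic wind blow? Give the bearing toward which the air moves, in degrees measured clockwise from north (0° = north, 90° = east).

090°

The pressure-gradient force points toward the north (bearing 000°).
Geostrophic balance: in the Northern Hemisphere the Coriolis force deflects motion to the right, so the geostrophic wind blows 90° to the right of the pressure-gradient force (low pressure on the left).
Rotating 000° by 90° clockwise gives 090° — the wind blows toward the east.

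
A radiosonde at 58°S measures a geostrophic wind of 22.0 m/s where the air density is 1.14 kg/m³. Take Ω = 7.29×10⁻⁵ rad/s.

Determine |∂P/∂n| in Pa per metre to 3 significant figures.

Coriolis parameter at 58°S:
f = 2Ω sin φ = 2 × 7.29×10⁻⁵ × sin 58° = 1.24×10⁻⁴ s⁻¹
Geostrophic balance rearranged: |∂P/∂n| = f ρ V_g
|∂P/∂n| = 1.24×10⁻⁴ × 1.14 × 22.0 = 3.10×10⁻³ Pa/m

3.10×10⁻³ Pa/m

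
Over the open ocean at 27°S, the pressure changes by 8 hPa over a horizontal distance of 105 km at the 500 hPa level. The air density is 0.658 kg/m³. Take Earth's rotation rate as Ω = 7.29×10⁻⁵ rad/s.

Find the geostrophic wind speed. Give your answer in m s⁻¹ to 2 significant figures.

Coriolis parameter at 27°S:
f = 2Ω sin φ = 2 × 7.29×10⁻⁵ × sin 27° = 6.62×10⁻⁵ s⁻¹
Pressure gradient: |∂P/∂n| = 800 Pa / 105000 m = 7.62×10⁻³ Pa/m
Geostrophic balance (pressure-gradient force = Coriolis force):
V_g = (1/(fρ)) |∂P/∂n| = 7.62×10⁻³ / (6.62×10⁻⁵ × 0.658) = 175 m/s

170 m s⁻¹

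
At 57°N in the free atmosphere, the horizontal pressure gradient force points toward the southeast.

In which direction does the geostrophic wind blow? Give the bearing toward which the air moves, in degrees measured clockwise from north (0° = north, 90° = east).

The pressure-gradient force points toward the southeast (bearing 135°).
Geostrophic balance: in the Northern Hemisphere the Coriolis force deflects motion to the right, so the geostrophic wind blows 90° to the right of the pressure-gradient force (low pressure on the left).
Rotating 135° by 90° clockwise gives 225° — the wind blows toward the southwest.

225°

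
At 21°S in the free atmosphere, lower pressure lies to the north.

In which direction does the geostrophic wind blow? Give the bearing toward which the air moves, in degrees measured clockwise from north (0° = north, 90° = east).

The pressure-gradient force points toward the north (bearing 000°).
Geostrophic balance: in the Southern Hemisphere the Coriolis force deflects motion to the left, so the geostrophic wind blows 90° to the left of the pressure-gradient force (low pressure on the right).
Rotating 000° by 90° counterclockwise gives 270° — the wind blows toward the west.

270°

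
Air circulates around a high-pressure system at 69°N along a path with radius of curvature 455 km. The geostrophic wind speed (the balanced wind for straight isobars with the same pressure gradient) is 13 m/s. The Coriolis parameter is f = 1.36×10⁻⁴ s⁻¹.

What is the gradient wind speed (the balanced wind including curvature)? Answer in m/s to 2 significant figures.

19 m/s

Around a high, pressure-gradient force acts outward with centrifugal, so Coriolis balances both:
fV = (1/ρ)|∂P/∂n| + V²/R  →  V² − fR·V + fR·V_g = 0
With fR = 1.36×10⁻⁴ × 455×10³ m = 61.9 m/s:
V = [fR − √((fR)² − 4 fR V_g)]/2 = [61.9 − √(61.9² − 4×61.9×13)]/2 = 18.6 m/s
Supergeostrophic (V > V_g = 13 m/s), as expected around a high.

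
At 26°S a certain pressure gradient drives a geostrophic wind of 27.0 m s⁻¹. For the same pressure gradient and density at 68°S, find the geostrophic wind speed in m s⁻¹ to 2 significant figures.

13 m s⁻¹

With the same pressure gradient and density, V_g ∝ 1/f ∝ 1/sin φ.
V₂ = V₁ · sin φ₁ / sin φ₂ = 27.0 × sin 26° / sin 68°
V₂ = 27.0 × 0.4384/0.9272 = 13 m s⁻¹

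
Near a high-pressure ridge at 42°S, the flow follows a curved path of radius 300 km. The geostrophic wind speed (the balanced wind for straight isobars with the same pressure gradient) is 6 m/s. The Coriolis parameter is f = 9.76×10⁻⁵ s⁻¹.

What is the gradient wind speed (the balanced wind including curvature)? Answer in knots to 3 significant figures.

16.4 knots

Around a high, pressure-gradient force acts outward with centrifugal, so Coriolis balances both:
fV = (1/ρ)|∂P/∂n| + V²/R  →  V² − fR·V + fR·V_g = 0
With fR = 9.76×10⁻⁵ × 300×10³ m = 29.3 m/s:
V = [fR − √((fR)² − 4 fR V_g)]/2 = [29.3 − √(29.3² − 4×29.3×6)]/2 = 8.42 m/s
Supergeostrophic (V > V_g = 6 m/s), as expected around a high.
Converting: 8.42 m/s × 1.944 = 16.4 knots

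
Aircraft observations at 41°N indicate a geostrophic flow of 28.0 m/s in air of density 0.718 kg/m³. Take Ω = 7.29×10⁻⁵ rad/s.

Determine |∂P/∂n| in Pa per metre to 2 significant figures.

1.9×10⁻³ Pa/m

Coriolis parameter at 41°N:
f = 2Ω sin φ = 2 × 7.29×10⁻⁵ × sin 41° = 9.57×10⁻⁵ s⁻¹
Geostrophic balance rearranged: |∂P/∂n| = f ρ V_g
|∂P/∂n| = 9.57×10⁻⁵ × 0.718 × 28.0 = 1.92×10⁻³ Pa/m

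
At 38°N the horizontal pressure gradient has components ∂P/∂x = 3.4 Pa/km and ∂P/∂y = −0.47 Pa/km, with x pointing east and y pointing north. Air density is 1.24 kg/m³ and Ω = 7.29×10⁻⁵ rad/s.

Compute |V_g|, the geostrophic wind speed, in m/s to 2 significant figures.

Coriolis parameter at 38°N:
f = 2Ω sin φ = 2 × 7.29×10⁻⁵ × sin 38° = 8.98×10⁻⁵ s⁻¹
Component geostrophic relations (x east, y north):
u_g = −(1/(fρ)) ∂P/∂y,  v_g = (1/(fρ)) ∂P/∂x
u_g = −(−0.47×10⁻³)/(8.98×10⁻⁵ × 1.24) = 4.22 m/s;  v_g = (3.4×10⁻³)/(8.98×10⁻⁵ × 1.24) = 30.5 m/s
|V_g| = √(u_g² + v_g²) = 30.8 m/s

31 m/s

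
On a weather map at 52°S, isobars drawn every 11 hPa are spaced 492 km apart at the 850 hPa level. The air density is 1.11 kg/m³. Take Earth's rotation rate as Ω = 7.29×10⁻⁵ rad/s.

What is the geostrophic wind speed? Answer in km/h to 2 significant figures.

63 km/h

Coriolis parameter at 52°S:
f = 2Ω sin φ = 2 × 7.29×10⁻⁵ × sin 52° = 1.15×10⁻⁴ s⁻¹
Pressure gradient: |∂P/∂n| = 1100 Pa / 492000 m = 2.24×10⁻³ Pa/m
Geostrophic balance (pressure-gradient force = Coriolis force):
V_g = (1/(fρ)) |∂P/∂n| = 2.24×10⁻³ / (1.15×10⁻⁴ × 1.11) = 17.5 m/s
Converting: 17.5 m/s × 3.6 = 63 km/h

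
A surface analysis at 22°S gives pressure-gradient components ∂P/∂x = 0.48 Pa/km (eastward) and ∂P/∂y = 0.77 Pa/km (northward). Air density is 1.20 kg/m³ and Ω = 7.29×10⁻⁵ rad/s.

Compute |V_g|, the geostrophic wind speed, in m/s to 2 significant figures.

14 m/s

Coriolis parameter at 22°S:
f = 2Ω sin φ = 2 × 7.29×10⁻⁵ × sin 22° = 5.46×10⁻⁵ s⁻¹
In the Southern Hemisphere f is negative: f = −5.46×10⁻⁵ s⁻¹.
Component geostrophic relations (x east, y north):
u_g = −(1/(fρ)) ∂P/∂y,  v_g = (1/(fρ)) ∂P/∂x
u_g = −(0.77×10⁻³)/(−5.46×10⁻⁵ × 1.20) = 11.7 m/s;  v_g = (0.48×10⁻³)/(−5.46×10⁻⁵ × 1.20) = −7.32 m/s
|V_g| = √(u_g² + v_g²) = 13.8 m/s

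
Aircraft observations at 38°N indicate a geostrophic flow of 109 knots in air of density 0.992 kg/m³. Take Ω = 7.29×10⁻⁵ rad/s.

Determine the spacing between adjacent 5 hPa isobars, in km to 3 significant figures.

100 km

Coriolis parameter at 38°N:
f = 2Ω sin φ = 2 × 7.29×10⁻⁵ × sin 38° = 8.98×10⁻⁵ s⁻¹
Wind speed in SI: 109 knots = 56.1 m/s
Geostrophic balance rearranged: |∂P/∂n| = f ρ V_g
|∂P/∂n| = 8.98×10⁻⁵ × 0.992 × 56.1 = 4.99×10⁻³ Pa/m
Isobar spacing: Δn = ΔP/|∂P/∂n| = 500 Pa / 4.99×10⁻³ Pa/m = 100137 m ≈ 100 km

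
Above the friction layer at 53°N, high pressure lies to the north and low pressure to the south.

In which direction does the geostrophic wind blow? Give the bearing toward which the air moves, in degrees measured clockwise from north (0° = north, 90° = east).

270°

The pressure-gradient force points toward the south (bearing 180°).
Geostrophic balance: in the Northern Hemisphere the Coriolis force deflects motion to the right, so the geostrophic wind blows 90° to the right of the pressure-gradient force (low pressure on the left).
Rotating 180° by 90° clockwise gives 270° — the wind blows toward the west.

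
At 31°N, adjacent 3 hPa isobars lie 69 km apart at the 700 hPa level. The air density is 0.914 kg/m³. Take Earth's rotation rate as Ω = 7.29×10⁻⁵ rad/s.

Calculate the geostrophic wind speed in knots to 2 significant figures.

Coriolis parameter at 31°N:
f = 2Ω sin φ = 2 × 7.29×10⁻⁵ × sin 31° = 7.51×10⁻⁵ s⁻¹
Pressure gradient: |∂P/∂n| = 300 Pa / 69000 m = 4.35×10⁻³ Pa/m
Geostrophic balance (pressure-gradient force = Coriolis force):
V_g = (1/(fρ)) |∂P/∂n| = 4.35×10⁻³ / (7.51×10⁻⁵ × 0.914) = 63.3 m/s
Converting: 63.3 m/s × 1.944 = 120 knots

120 knots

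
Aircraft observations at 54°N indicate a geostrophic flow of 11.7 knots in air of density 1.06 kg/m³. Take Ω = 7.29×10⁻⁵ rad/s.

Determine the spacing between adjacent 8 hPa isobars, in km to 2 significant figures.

Coriolis parameter at 54°N:
f = 2Ω sin φ = 2 × 7.29×10⁻⁵ × sin 54° = 1.18×10⁻⁴ s⁻¹
Wind speed in SI: 11.7 knots = 6.02 m/s
Geostrophic balance rearranged: |∂P/∂n| = f ρ V_g
|∂P/∂n| = 1.18×10⁻⁴ × 1.06 × 6.02 = 7.53×10⁻⁴ Pa/m
Isobar spacing: Δn = ΔP/|∂P/∂n| = 800 Pa / 7.53×10⁻⁴ Pa/m = 1063029 m ≈ 1100 km

1100 km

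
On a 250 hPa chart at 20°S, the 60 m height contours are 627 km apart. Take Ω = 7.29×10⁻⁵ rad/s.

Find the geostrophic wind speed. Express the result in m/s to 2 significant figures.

Coriolis parameter at 20°S:
f = 2Ω sin φ = 2 × 7.29×10⁻⁵ × sin 20° = 4.99×10⁻⁵ s⁻¹
Height gradient: |∂Z/∂n| = 60 m / 627000 m = 9.57×10⁻⁵
On a pressure surface, geostrophic balance gives V_g = (g/f)|∂Z/∂n|:
V_g = 9.81 × 9.57×10⁻⁵ / 4.99×10⁻⁵ = 18.8 m/s

19 m/s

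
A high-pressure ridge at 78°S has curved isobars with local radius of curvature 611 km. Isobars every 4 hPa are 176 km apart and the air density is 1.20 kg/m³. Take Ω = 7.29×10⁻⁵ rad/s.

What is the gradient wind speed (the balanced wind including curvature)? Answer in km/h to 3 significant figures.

58.8 km/h

Coriolis parameter at 78°S:
f = 2Ω sin φ = 2 × 7.29×10⁻⁵ × sin 78° = 1.43×10⁻⁴ s⁻¹
Pressure gradient: |∂P/∂n| = 400 Pa / 176000 m = 2.27×10⁻³ Pa/m
Geostrophic speed: V_g = |∂P/∂n|/(fρ) = 2.27×10⁻³/(1.43×10⁻⁴ × 1.20) = 13.3 m/s
Around a high, pressure-gradient force acts outward with centrifugal, so Coriolis balances both:
fV = (1/ρ)|∂P/∂n| + V²/R  →  V² − fR·V + fR·V_g = 0
With fR = 1.43×10⁻⁴ × 611×10³ m = 87.1 m/s:
V = [fR − √((fR)² − 4 fR V_g)]/2 = [87.1 − √(87.1² − 4×87.1×13.3)]/2 = 16.3 m/s
Supergeostrophic (V > V_g = 13.3 m/s), as expected around a high.
Converting: 16.3 m/s × 3.6 = 58.8 km/h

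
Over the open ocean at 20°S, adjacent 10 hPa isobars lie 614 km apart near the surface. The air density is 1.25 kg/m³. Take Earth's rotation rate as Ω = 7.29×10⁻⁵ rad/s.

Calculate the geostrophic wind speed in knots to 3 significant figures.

50.8 knots

Coriolis parameter at 20°S:
f = 2Ω sin φ = 2 × 7.29×10⁻⁵ × sin 20° = 4.99×10⁻⁵ s⁻¹
Pressure gradient: |∂P/∂n| = 1000 Pa / 614000 m = 1.63×10⁻³ Pa/m
Geostrophic balance (pressure-gradient force = Coriolis force):
V_g = (1/(fρ)) |∂P/∂n| = 1.63×10⁻³ / (4.99×10⁻⁵ × 1.25) = 26.1 m/s
Converting: 26.1 m/s × 1.944 = 50.8 knots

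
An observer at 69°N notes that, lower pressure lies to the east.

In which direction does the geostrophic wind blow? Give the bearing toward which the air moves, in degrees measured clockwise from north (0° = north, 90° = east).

180°

The pressure-gradient force points toward the east (bearing 090°).
Geostrophic balance: in the Northern Hemisphere the Coriolis force deflects motion to the right, so the geostrophic wind blows 90° to the right of the pressure-gradient force (low pressure on the left).
Rotating 090° by 90° clockwise gives 180° — the wind blows toward the south.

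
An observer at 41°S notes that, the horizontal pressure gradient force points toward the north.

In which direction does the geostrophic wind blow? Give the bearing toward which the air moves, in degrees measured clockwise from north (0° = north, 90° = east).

270°

The pressure-gradient force points toward the north (bearing 000°).
Geostrophic balance: in the Southern Hemisphere the Coriolis force deflects motion to the left, so the geostrophic wind blows 90° to the left of the pressure-gradient force (low pressure on the right).
Rotating 000° by 90° counterclockwise gives 270° — the wind blows toward the west.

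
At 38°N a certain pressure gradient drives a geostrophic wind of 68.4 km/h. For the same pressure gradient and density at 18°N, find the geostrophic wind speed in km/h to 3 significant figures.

With the same pressure gradient and density, V_g ∝ 1/f ∝ 1/sin φ.
V₂ = V₁ · sin φ₁ / sin φ₂ = 68.4 × sin 38° / sin 18°
V₂ = 68.4 × 0.6157/0.3090 = 136 km/h

136 km/h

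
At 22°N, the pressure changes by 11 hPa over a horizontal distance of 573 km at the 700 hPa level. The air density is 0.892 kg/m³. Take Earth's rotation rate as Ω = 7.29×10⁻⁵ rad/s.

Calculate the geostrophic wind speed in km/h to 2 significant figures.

Coriolis parameter at 22°N:
f = 2Ω sin φ = 2 × 7.29×10⁻⁵ × sin 22° = 5.46×10⁻⁵ s⁻¹
Pressure gradient: |∂P/∂n| = 1100 Pa / 573000 m = 1.92×10⁻³ Pa/m
Geostrophic balance (pressure-gradient force = Coriolis force):
V_g = (1/(fρ)) |∂P/∂n| = 1.92×10⁻³ / (5.46×10⁻⁵ × 0.892) = 39.4 m/s
Converting: 39.4 m/s × 3.6 = 140 km/h

140 km/h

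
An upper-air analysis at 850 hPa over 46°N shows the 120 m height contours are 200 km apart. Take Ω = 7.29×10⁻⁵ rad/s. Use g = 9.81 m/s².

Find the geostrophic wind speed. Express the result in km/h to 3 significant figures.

Coriolis parameter at 46°N:
f = 2Ω sin φ = 2 × 7.29×10⁻⁵ × sin 46° = 1.05×10⁻⁴ s⁻¹
Height gradient: |∂Z/∂n| = 120 m / 200000 m = 6.00×10⁻⁴
On a pressure surface, geostrophic balance gives V_g = (g/f)|∂Z/∂n|:
V_g = 9.81 × 6.00×10⁻⁴ / 1.05×10⁻⁴ = 56.1 m/s
Converting: 56.1 m/s × 3.6 = 202 km/h

202 km/h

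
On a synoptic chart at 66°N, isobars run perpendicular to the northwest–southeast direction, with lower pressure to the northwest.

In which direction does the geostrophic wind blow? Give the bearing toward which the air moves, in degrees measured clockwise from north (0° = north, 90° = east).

045°

The pressure-gradient force points toward the northwest (bearing 315°).
Geostrophic balance: in the Northern Hemisphere the Coriolis force deflects motion to the right, so the geostrophic wind blows 90° to the right of the pressure-gradient force (low pressure on the left).
Rotating 315° by 90° clockwise gives 045° — the wind blows toward the northeast.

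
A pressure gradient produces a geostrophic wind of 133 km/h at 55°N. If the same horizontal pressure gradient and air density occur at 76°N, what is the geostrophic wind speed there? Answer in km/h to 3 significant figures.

With the same pressure gradient and density, V_g ∝ 1/f ∝ 1/sin φ.
V₂ = V₁ · sin φ₁ / sin φ₂ = 133 × sin 55° / sin 76°
V₂ = 133 × 0.8192/0.9703 = 112 km/h

112 km/h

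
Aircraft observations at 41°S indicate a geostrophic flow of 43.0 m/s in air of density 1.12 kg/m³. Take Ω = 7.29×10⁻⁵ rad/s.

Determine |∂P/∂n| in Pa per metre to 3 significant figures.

Coriolis parameter at 41°S:
f = 2Ω sin φ = 2 × 7.29×10⁻⁵ × sin 41° = 9.57×10⁻⁵ s⁻¹
Geostrophic balance rearranged: |∂P/∂n| = f ρ V_g
|∂P/∂n| = 9.57×10⁻⁵ × 1.12 × 43.0 = 4.61×10⁻³ Pa/m

4.61×10⁻³ Pa/m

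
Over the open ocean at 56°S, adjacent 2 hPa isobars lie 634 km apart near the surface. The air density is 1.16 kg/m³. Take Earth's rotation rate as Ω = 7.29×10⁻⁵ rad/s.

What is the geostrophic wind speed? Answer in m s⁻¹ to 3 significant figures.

Coriolis parameter at 56°S:
f = 2Ω sin φ = 2 × 7.29×10⁻⁵ × sin 56° = 1.21×10⁻⁴ s⁻¹
Pressure gradient: |∂P/∂n| = 200 Pa / 634000 m = 3.15×10⁻⁴ Pa/m
Geostrophic balance (pressure-gradient force = Coriolis force):
V_g = (1/(fρ)) |∂P/∂n| = 3.15×10⁻⁴ / (1.21×10⁻⁴ × 1.16) = 2.25 m/s

2.25 m s⁻¹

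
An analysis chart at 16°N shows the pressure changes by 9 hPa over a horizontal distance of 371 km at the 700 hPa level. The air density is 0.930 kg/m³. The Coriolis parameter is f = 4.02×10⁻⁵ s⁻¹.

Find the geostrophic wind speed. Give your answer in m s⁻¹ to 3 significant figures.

Pressure gradient: |∂P/∂n| = 900 Pa / 371000 m = 2.43×10⁻³ Pa/m
Geostrophic balance (pressure-gradient force = Coriolis force):
V_g = (1/(fρ)) |∂P/∂n| = 2.43×10⁻³ / (4.02×10⁻⁵ × 0.930) = 64.9 m/s

64.9 m s⁻¹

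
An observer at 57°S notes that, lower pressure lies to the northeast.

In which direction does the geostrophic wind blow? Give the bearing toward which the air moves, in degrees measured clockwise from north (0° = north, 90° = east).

315°

The pressure-gradient force points toward the northeast (bearing 045°).
Geostrophic balance: in the Southern Hemisphere the Coriolis force deflects motion to the left, so the geostrophic wind blows 90° to the left of the pressure-gradient force (low pressure on the right).
Rotating 045° by 90° counterclockwise gives 315° — the wind blows toward the northwest.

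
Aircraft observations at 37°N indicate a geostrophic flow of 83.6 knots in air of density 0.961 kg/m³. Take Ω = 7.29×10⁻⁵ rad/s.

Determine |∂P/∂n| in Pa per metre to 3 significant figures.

Coriolis parameter at 37°N:
f = 2Ω sin φ = 2 × 7.29×10⁻⁵ × sin 37° = 8.77×10⁻⁵ s⁻¹
Wind speed in SI: 83.6 knots = 43.0 m/s
Geostrophic balance rearranged: |∂P/∂n| = f ρ V_g
|∂P/∂n| = 8.77×10⁻⁵ × 0.961 × 43.0 = 3.63×10⁻³ Pa/m

3.63×10⁻³ Pa/m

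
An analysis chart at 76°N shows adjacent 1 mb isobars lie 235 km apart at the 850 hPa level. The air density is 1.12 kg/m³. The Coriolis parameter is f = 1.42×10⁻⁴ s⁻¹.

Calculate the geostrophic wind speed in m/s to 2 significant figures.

2.7 m/s

Pressure gradient: |∂P/∂n| = 100 Pa / 235000 m = 4.26×10⁻⁴ Pa/m
Geostrophic balance (pressure-gradient force = Coriolis force):
V_g = (1/(fρ)) |∂P/∂n| = 4.26×10⁻⁴ / (1.42×10⁻⁴ × 1.12) = 2.68 m/s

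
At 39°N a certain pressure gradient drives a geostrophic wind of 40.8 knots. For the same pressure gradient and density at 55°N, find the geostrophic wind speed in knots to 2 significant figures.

31 knots

With the same pressure gradient and density, V_g ∝ 1/f ∝ 1/sin φ.
V₂ = V₁ · sin φ₁ / sin φ₂ = 40.8 × sin 39° / sin 55°
V₂ = 40.8 × 0.6293/0.8192 = 31 knots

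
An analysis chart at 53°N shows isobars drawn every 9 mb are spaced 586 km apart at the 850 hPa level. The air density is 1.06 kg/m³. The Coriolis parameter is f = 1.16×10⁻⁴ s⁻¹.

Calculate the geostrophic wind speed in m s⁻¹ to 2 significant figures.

Pressure gradient: |∂P/∂n| = 900 Pa / 586000 m = 1.54×10⁻³ Pa/m
Geostrophic balance (pressure-gradient force = Coriolis force):
V_g = (1/(fρ)) |∂P/∂n| = 1.54×10⁻³ / (1.16×10⁻⁴ × 1.06) = 12.5 m/s

12 m s⁻¹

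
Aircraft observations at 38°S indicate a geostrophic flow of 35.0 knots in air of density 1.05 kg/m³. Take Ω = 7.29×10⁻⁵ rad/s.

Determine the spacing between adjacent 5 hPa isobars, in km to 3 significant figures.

Coriolis parameter at 38°S:
f = 2Ω sin φ = 2 × 7.29×10⁻⁵ × sin 38° = 8.98×10⁻⁵ s⁻¹
Wind speed in SI: 35.0 knots = 18.0 m/s
Geostrophic balance rearranged: |∂P/∂n| = f ρ V_g
|∂P/∂n| = 8.98×10⁻⁵ × 1.05 × 18.0 = 1.70×10⁻³ Pa/m
Isobar spacing: Δn = ΔP/|∂P/∂n| = 500 Pa / 1.70×10⁻³ Pa/m = 294629 m ≈ 295 km

295 km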